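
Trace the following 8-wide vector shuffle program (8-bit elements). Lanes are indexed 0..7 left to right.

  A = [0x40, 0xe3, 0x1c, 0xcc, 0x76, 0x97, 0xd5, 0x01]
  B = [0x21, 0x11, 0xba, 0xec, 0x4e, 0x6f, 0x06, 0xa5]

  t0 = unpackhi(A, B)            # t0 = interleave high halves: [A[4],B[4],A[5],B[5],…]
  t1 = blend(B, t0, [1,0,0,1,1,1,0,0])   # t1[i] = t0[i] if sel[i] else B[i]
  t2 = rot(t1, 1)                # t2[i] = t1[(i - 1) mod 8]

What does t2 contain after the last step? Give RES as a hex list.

RES = [ 0xa5  0x76  0x11  0xba  0x6f  0xd5  0x06  0x06 ]

  t0: 76 4e 97 6f d5 06 01 a5
  t1: 76 11 ba 6f d5 06 06 a5
  t2: a5 76 11 ba 6f d5 06 06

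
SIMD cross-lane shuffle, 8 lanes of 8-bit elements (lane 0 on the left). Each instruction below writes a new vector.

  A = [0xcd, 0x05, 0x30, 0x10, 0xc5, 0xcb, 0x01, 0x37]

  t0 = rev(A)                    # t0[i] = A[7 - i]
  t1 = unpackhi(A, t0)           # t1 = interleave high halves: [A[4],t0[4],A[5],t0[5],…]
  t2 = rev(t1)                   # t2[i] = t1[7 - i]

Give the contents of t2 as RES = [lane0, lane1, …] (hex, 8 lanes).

  t0: 37 01 cb c5 10 30 05 cd
  t1: c5 10 cb 30 01 05 37 cd
  t2: cd 37 05 01 30 cb 10 c5

RES = [ 0xcd  0x37  0x05  0x01  0x30  0xcb  0x10  0xc5 ]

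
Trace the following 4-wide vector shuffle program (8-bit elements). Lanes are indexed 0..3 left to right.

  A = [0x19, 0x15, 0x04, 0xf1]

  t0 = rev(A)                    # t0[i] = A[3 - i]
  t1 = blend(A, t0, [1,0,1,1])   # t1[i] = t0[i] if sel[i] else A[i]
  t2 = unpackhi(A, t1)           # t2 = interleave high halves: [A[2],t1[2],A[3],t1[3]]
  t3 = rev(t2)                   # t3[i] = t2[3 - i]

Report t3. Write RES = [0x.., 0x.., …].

RES = [ 0x19  0xf1  0x15  0x04 ]

→ t0 |f1|04|15|19|
→ t1 |f1|15|15|19|
→ t2 |04|15|f1|19|
→ t3 |19|f1|15|04|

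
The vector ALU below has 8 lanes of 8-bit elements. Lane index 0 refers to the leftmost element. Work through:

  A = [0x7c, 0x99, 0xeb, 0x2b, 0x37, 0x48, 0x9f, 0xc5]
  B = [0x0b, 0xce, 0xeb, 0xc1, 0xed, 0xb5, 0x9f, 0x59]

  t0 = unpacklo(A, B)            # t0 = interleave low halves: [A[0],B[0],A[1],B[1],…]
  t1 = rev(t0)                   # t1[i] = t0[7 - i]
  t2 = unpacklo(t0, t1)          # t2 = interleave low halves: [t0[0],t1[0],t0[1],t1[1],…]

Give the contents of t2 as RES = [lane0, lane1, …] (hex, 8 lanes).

RES = [0x7c, 0xc1, 0x0b, 0x2b, 0x99, 0xeb, 0xce, 0xeb]

→ t0 |7c|0b|99|ce|eb|eb|2b|c1|
→ t1 |c1|2b|eb|eb|ce|99|0b|7c|
→ t2 |7c|c1|0b|2b|99|eb|ce|eb|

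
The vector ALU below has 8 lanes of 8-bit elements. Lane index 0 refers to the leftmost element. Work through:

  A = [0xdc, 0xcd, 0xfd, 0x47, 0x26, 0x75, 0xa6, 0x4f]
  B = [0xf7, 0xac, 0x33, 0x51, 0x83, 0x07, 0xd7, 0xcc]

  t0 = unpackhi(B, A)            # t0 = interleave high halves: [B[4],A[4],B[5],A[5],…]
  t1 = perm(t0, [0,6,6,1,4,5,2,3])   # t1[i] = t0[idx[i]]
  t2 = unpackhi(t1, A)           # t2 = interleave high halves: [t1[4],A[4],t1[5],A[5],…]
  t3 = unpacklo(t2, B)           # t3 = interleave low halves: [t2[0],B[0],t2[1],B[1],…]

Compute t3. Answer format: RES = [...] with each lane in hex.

t0 = [0x83, 0x26, 0x07, 0x75, 0xd7, 0xa6, 0xcc, 0x4f]
t1 = [0x83, 0xcc, 0xcc, 0x26, 0xd7, 0xa6, 0x07, 0x75]
t2 = [0xd7, 0x26, 0xa6, 0x75, 0x07, 0xa6, 0x75, 0x4f]
t3 = [0xd7, 0xf7, 0x26, 0xac, 0xa6, 0x33, 0x75, 0x51]

RES = [0xd7, 0xf7, 0x26, 0xac, 0xa6, 0x33, 0x75, 0x51]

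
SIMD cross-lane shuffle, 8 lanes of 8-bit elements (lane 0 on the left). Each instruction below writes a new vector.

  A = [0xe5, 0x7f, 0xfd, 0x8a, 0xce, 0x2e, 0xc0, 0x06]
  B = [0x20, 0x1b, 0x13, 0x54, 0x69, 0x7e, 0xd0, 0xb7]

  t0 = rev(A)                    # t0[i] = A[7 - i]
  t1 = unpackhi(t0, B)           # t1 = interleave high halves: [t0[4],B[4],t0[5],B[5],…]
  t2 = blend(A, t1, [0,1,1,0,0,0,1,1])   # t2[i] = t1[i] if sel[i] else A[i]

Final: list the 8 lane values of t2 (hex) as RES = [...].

  t0: 06 c0 2e ce 8a fd 7f e5
  t1: 8a 69 fd 7e 7f d0 e5 b7
  t2: e5 69 fd 8a ce 2e e5 b7

RES = [ 0xe5  0x69  0xfd  0x8a  0xce  0x2e  0xe5  0xb7 ]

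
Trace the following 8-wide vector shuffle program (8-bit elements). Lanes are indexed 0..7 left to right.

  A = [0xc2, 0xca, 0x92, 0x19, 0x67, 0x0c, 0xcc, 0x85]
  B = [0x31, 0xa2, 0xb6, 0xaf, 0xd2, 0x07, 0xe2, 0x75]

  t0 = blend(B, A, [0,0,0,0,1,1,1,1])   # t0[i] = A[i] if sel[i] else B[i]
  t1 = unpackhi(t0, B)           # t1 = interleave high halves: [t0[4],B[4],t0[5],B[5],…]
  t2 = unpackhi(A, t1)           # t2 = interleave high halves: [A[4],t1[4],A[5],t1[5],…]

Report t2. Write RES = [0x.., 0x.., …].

→ t0 |31|a2|b6|af|67|0c|cc|85|
→ t1 |67|d2|0c|07|cc|e2|85|75|
→ t2 |67|cc|0c|e2|cc|85|85|75|

RES = [ 0x67  0xcc  0x0c  0xe2  0xcc  0x85  0x85  0x75 ]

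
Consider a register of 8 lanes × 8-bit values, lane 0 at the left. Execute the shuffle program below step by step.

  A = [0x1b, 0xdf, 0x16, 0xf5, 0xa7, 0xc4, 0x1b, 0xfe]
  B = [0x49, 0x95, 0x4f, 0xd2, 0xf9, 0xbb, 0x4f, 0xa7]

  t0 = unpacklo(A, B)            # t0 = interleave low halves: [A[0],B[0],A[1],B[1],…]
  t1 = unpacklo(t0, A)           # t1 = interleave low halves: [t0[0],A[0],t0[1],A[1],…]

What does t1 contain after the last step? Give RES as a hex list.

RES = [ 0x1b  0x1b  0x49  0xdf  0xdf  0x16  0x95  0xf5 ]

→ t0 |1b|49|df|95|16|4f|f5|d2|
→ t1 |1b|1b|49|df|df|16|95|f5|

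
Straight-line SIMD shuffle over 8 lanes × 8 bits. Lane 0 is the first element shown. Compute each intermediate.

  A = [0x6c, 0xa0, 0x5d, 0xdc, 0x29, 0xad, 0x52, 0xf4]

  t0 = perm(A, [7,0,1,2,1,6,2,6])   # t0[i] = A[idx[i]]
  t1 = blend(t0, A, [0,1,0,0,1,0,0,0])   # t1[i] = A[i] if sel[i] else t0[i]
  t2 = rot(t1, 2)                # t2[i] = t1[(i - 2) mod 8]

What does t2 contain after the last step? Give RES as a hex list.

  t0: f4 6c a0 5d a0 52 5d 52
  t1: f4 a0 a0 5d 29 52 5d 52
  t2: 5d 52 f4 a0 a0 5d 29 52

RES = [0x5d, 0x52, 0xf4, 0xa0, 0xa0, 0x5d, 0x29, 0x52]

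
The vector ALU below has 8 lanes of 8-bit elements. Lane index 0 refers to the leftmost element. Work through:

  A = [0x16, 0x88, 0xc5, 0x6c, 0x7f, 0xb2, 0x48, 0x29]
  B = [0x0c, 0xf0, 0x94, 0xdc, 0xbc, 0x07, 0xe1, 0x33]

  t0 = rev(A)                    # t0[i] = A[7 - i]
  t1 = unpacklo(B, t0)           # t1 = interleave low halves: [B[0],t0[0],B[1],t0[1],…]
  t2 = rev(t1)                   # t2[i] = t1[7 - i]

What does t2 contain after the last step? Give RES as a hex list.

RES = [0x7f, 0xdc, 0xb2, 0x94, 0x48, 0xf0, 0x29, 0x0c]

  t0: 29 48 b2 7f 6c c5 88 16
  t1: 0c 29 f0 48 94 b2 dc 7f
  t2: 7f dc b2 94 48 f0 29 0c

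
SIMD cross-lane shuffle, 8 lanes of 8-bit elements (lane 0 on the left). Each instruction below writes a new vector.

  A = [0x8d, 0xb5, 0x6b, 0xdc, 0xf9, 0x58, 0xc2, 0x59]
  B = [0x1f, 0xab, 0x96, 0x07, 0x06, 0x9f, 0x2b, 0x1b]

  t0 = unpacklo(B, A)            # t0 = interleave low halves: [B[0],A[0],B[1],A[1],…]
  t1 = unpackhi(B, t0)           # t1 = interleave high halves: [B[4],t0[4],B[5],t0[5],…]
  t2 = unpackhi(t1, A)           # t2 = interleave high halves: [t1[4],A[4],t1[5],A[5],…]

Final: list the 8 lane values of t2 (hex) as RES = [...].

RES = [0x2b, 0xf9, 0x07, 0x58, 0x1b, 0xc2, 0xdc, 0x59]

t0 = [0x1f, 0x8d, 0xab, 0xb5, 0x96, 0x6b, 0x07, 0xdc]
t1 = [0x06, 0x96, 0x9f, 0x6b, 0x2b, 0x07, 0x1b, 0xdc]
t2 = [0x2b, 0xf9, 0x07, 0x58, 0x1b, 0xc2, 0xdc, 0x59]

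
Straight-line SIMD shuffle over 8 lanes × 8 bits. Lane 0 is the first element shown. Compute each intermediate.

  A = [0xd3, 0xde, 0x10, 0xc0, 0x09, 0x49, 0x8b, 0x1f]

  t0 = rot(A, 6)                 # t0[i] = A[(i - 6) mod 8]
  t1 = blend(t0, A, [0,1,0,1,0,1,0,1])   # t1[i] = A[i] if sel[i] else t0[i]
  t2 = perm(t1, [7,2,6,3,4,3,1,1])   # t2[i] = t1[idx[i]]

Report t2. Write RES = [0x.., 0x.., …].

→ t0 |10|c0|09|49|8b|1f|d3|de|
→ t1 |10|de|09|c0|8b|49|d3|1f|
→ t2 |1f|09|d3|c0|8b|c0|de|de|

RES = [0x1f, 0x09, 0xd3, 0xc0, 0x8b, 0xc0, 0xde, 0xde]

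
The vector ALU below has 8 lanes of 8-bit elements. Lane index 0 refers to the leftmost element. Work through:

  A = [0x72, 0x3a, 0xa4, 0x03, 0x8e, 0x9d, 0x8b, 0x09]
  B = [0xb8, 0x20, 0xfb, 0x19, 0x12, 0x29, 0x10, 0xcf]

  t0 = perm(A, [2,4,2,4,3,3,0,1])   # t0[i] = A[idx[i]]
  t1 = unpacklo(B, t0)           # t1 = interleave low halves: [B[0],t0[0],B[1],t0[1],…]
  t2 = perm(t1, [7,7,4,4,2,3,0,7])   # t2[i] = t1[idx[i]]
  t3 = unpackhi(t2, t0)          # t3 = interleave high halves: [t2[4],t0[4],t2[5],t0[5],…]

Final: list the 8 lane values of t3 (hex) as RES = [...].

RES = [ 0x20  0x03  0x8e  0x03  0xb8  0x72  0x8e  0x3a ]

t0 = [0xa4, 0x8e, 0xa4, 0x8e, 0x03, 0x03, 0x72, 0x3a]
t1 = [0xb8, 0xa4, 0x20, 0x8e, 0xfb, 0xa4, 0x19, 0x8e]
t2 = [0x8e, 0x8e, 0xfb, 0xfb, 0x20, 0x8e, 0xb8, 0x8e]
t3 = [0x20, 0x03, 0x8e, 0x03, 0xb8, 0x72, 0x8e, 0x3a]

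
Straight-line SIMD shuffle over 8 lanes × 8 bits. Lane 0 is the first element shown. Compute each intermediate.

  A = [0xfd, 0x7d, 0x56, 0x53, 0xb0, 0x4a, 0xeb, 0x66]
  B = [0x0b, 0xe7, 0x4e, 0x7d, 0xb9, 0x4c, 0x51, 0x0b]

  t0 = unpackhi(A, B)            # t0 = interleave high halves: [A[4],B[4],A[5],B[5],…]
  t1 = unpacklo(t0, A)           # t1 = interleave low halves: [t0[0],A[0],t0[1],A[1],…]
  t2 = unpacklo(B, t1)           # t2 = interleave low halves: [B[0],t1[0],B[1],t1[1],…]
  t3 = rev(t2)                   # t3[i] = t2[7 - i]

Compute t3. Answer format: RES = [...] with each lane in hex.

→ t0 |b0|b9|4a|4c|eb|51|66|0b|
→ t1 |b0|fd|b9|7d|4a|56|4c|53|
→ t2 |0b|b0|e7|fd|4e|b9|7d|7d|
→ t3 |7d|7d|b9|4e|fd|e7|b0|0b|

RES = [ 0x7d  0x7d  0xb9  0x4e  0xfd  0xe7  0xb0  0x0b ]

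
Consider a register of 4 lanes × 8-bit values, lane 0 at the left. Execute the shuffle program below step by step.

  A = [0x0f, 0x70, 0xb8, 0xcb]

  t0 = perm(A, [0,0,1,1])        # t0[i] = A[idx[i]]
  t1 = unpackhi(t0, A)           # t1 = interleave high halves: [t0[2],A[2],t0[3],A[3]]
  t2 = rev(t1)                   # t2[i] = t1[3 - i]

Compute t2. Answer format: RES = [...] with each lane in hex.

RES = [ 0xcb  0x70  0xb8  0x70 ]

→ t0 |0f|0f|70|70|
→ t1 |70|b8|70|cb|
→ t2 |cb|70|b8|70|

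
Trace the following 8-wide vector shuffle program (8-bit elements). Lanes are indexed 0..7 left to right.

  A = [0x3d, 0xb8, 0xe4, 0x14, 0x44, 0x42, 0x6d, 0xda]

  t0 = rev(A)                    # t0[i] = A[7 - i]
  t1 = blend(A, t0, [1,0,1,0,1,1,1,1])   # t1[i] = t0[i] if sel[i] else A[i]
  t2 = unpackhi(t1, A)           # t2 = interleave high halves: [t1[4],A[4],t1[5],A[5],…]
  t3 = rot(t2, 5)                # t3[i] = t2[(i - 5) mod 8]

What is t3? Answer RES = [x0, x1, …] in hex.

  t0: da 6d 42 44 14 e4 b8 3d
  t1: da b8 42 14 14 e4 b8 3d
  t2: 14 44 e4 42 b8 6d 3d da
  t3: 42 b8 6d 3d da 14 44 e4

RES = [0x42, 0xb8, 0x6d, 0x3d, 0xda, 0x14, 0x44, 0xe4]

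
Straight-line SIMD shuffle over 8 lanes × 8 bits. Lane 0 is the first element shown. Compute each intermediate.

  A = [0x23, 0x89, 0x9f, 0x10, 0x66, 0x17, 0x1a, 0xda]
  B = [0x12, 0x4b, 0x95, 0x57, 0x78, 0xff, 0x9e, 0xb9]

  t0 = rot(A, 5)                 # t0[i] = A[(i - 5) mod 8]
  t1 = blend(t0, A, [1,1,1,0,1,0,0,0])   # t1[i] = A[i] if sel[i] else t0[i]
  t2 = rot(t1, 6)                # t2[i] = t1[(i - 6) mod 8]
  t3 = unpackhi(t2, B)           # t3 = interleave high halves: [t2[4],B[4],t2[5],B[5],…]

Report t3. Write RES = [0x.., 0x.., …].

RES = [ 0x89  0x78  0x9f  0xff  0x23  0x9e  0x89  0xb9 ]

t0 = [0x10, 0x66, 0x17, 0x1a, 0xda, 0x23, 0x89, 0x9f]
t1 = [0x23, 0x89, 0x9f, 0x1a, 0x66, 0x23, 0x89, 0x9f]
t2 = [0x9f, 0x1a, 0x66, 0x23, 0x89, 0x9f, 0x23, 0x89]
t3 = [0x89, 0x78, 0x9f, 0xff, 0x23, 0x9e, 0x89, 0xb9]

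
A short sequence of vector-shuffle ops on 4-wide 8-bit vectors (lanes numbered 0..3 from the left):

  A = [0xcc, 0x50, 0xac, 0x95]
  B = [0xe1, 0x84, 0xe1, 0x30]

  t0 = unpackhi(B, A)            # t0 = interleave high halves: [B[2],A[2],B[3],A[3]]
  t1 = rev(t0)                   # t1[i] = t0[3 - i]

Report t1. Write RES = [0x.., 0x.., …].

RES = [ 0x95  0x30  0xac  0xe1 ]

→ t0 |e1|ac|30|95|
→ t1 |95|30|ac|e1|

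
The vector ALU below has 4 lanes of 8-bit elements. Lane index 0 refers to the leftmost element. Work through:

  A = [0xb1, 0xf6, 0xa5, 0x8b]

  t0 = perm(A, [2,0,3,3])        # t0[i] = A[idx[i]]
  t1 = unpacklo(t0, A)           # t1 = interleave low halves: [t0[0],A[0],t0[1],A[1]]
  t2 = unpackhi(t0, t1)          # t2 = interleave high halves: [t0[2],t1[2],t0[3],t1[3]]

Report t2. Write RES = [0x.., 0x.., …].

t0 = [0xa5, 0xb1, 0x8b, 0x8b]
t1 = [0xa5, 0xb1, 0xb1, 0xf6]
t2 = [0x8b, 0xb1, 0x8b, 0xf6]

RES = [ 0x8b  0xb1  0x8b  0xf6 ]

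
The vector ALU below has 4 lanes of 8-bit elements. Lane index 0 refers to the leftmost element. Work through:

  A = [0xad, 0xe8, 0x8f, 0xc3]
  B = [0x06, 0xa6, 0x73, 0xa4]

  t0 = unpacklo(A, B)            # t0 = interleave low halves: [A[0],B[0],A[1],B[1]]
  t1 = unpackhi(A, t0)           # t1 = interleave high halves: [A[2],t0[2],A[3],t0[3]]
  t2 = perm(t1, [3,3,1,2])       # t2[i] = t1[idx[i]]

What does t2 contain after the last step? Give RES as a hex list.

RES = [0xa6, 0xa6, 0xe8, 0xc3]

t0 = [0xad, 0x06, 0xe8, 0xa6]
t1 = [0x8f, 0xe8, 0xc3, 0xa6]
t2 = [0xa6, 0xa6, 0xe8, 0xc3]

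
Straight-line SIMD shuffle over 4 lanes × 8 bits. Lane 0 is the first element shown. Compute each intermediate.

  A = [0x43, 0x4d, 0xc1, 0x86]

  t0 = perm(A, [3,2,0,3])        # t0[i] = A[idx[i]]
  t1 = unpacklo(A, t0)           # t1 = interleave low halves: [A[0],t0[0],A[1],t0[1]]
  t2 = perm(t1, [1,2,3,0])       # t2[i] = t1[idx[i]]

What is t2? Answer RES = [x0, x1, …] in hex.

RES = [ 0x86  0x4d  0xc1  0x43 ]

→ t0 |86|c1|43|86|
→ t1 |43|86|4d|c1|
→ t2 |86|4d|c1|43|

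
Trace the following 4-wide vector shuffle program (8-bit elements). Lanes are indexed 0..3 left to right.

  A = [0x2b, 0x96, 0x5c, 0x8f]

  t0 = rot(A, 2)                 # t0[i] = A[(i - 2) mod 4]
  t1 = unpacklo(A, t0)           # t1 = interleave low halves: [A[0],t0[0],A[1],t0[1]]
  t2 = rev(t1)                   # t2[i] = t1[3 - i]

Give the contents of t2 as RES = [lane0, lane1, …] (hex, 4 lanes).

RES = [ 0x8f  0x96  0x5c  0x2b ]

t0 = [0x5c, 0x8f, 0x2b, 0x96]
t1 = [0x2b, 0x5c, 0x96, 0x8f]
t2 = [0x8f, 0x96, 0x5c, 0x2b]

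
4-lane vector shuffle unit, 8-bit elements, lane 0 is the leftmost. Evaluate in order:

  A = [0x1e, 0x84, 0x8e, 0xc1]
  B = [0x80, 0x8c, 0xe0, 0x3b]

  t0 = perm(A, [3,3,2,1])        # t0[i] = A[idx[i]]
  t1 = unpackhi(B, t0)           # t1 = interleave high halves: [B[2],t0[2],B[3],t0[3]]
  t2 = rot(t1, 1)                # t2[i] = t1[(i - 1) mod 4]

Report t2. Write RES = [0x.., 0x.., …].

RES = [ 0x84  0xe0  0x8e  0x3b ]

→ t0 |c1|c1|8e|84|
→ t1 |e0|8e|3b|84|
→ t2 |84|e0|8e|3b|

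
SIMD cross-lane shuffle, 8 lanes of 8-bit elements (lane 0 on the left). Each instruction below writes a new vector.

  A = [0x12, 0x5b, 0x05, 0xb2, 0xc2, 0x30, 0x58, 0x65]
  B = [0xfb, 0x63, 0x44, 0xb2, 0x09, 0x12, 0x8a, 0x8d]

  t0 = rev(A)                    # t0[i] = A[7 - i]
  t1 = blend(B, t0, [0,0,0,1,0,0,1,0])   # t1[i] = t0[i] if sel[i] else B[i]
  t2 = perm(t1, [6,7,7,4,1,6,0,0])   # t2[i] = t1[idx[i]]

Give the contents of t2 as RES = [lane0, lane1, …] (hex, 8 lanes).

t0 = [0x65, 0x58, 0x30, 0xc2, 0xb2, 0x05, 0x5b, 0x12]
t1 = [0xfb, 0x63, 0x44, 0xc2, 0x09, 0x12, 0x5b, 0x8d]
t2 = [0x5b, 0x8d, 0x8d, 0x09, 0x63, 0x5b, 0xfb, 0xfb]

RES = [ 0x5b  0x8d  0x8d  0x09  0x63  0x5b  0xfb  0xfb ]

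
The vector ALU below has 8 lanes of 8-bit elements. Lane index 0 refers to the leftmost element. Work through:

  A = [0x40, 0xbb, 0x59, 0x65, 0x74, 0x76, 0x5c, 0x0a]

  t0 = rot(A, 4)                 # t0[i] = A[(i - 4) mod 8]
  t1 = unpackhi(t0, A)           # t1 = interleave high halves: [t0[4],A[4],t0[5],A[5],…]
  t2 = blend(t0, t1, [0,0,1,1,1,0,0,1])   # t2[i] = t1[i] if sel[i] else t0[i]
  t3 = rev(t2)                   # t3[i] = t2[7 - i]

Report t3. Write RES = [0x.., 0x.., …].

RES = [0x0a, 0x59, 0xbb, 0x59, 0x76, 0xbb, 0x76, 0x74]

t0 = [0x74, 0x76, 0x5c, 0x0a, 0x40, 0xbb, 0x59, 0x65]
t1 = [0x40, 0x74, 0xbb, 0x76, 0x59, 0x5c, 0x65, 0x0a]
t2 = [0x74, 0x76, 0xbb, 0x76, 0x59, 0xbb, 0x59, 0x0a]
t3 = [0x0a, 0x59, 0xbb, 0x59, 0x76, 0xbb, 0x76, 0x74]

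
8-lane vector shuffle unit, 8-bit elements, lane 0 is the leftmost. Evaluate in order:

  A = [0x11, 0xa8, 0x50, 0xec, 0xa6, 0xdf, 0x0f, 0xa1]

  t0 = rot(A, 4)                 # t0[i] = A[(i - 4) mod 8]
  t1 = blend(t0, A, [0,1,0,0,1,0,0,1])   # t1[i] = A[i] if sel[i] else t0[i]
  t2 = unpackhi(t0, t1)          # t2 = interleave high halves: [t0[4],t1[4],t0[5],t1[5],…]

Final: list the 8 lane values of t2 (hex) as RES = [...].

RES = [0x11, 0xa6, 0xa8, 0xa8, 0x50, 0x50, 0xec, 0xa1]

→ t0 |a6|df|0f|a1|11|a8|50|ec|
→ t1 |a6|a8|0f|a1|a6|a8|50|a1|
→ t2 |11|a6|a8|a8|50|50|ec|a1|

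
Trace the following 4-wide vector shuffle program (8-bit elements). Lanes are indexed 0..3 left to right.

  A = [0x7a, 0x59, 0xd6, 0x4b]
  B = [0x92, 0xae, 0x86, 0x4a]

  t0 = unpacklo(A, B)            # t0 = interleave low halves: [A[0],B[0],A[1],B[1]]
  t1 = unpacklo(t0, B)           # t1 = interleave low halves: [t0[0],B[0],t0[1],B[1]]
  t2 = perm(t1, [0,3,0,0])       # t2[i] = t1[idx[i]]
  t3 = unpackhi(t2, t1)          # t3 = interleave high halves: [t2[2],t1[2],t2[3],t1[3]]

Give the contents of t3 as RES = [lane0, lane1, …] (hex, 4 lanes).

→ t0 |7a|92|59|ae|
→ t1 |7a|92|92|ae|
→ t2 |7a|ae|7a|7a|
→ t3 |7a|92|7a|ae|

RES = [0x7a, 0x92, 0x7a, 0xae]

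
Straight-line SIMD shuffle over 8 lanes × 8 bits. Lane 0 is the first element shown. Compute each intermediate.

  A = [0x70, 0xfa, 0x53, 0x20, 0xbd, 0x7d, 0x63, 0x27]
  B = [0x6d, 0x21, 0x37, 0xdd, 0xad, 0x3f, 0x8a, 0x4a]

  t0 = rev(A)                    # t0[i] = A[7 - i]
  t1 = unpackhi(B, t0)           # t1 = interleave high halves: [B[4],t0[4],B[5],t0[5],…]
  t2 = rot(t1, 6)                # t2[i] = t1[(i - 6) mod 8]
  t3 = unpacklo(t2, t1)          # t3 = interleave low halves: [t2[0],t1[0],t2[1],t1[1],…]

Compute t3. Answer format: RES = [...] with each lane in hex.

RES = [0x3f, 0xad, 0x53, 0x20, 0x8a, 0x3f, 0xfa, 0x53]

→ t0 |27|63|7d|bd|20|53|fa|70|
→ t1 |ad|20|3f|53|8a|fa|4a|70|
→ t2 |3f|53|8a|fa|4a|70|ad|20|
→ t3 |3f|ad|53|20|8a|3f|fa|53|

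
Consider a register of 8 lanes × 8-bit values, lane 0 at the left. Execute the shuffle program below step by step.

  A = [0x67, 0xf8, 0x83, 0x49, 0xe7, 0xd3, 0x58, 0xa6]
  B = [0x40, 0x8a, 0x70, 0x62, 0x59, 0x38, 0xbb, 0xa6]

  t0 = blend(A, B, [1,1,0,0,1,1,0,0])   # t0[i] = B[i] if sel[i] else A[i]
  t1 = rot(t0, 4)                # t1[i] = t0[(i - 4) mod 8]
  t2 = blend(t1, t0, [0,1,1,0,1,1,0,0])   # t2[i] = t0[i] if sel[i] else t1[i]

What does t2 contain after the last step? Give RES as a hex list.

→ t0 |40|8a|83|49|59|38|58|a6|
→ t1 |59|38|58|a6|40|8a|83|49|
→ t2 |59|8a|83|a6|59|38|83|49|

RES = [ 0x59  0x8a  0x83  0xa6  0x59  0x38  0x83  0x49 ]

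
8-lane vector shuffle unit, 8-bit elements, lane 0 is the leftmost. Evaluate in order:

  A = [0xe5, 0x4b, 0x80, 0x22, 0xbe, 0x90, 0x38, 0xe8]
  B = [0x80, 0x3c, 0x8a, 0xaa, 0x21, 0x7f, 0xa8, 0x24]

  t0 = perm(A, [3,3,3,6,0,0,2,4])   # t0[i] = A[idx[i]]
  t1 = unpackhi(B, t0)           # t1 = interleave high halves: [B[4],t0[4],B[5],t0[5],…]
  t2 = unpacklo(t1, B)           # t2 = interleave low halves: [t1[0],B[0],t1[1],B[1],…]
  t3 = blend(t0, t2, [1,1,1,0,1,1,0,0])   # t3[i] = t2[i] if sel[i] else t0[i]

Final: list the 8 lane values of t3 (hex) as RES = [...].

RES = [ 0x21  0x80  0xe5  0x38  0x7f  0x8a  0x80  0xbe ]

→ t0 |22|22|22|38|e5|e5|80|be|
→ t1 |21|e5|7f|e5|a8|80|24|be|
→ t2 |21|80|e5|3c|7f|8a|e5|aa|
→ t3 |21|80|e5|38|7f|8a|80|be|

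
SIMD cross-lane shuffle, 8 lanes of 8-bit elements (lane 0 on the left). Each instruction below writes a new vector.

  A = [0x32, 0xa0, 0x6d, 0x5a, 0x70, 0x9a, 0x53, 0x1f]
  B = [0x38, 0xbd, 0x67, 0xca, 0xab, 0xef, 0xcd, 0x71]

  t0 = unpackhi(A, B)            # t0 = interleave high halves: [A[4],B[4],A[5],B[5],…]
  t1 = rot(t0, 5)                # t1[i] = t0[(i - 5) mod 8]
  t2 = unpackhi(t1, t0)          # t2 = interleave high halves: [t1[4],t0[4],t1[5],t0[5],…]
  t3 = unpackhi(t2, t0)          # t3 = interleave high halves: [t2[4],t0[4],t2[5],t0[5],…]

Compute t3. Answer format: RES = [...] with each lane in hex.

RES = [ 0xab  0x53  0x1f  0xcd  0x9a  0x1f  0x71  0x71 ]

  t0: 70 ab 9a ef 53 cd 1f 71
  t1: ef 53 cd 1f 71 70 ab 9a
  t2: 71 53 70 cd ab 1f 9a 71
  t3: ab 53 1f cd 9a 1f 71 71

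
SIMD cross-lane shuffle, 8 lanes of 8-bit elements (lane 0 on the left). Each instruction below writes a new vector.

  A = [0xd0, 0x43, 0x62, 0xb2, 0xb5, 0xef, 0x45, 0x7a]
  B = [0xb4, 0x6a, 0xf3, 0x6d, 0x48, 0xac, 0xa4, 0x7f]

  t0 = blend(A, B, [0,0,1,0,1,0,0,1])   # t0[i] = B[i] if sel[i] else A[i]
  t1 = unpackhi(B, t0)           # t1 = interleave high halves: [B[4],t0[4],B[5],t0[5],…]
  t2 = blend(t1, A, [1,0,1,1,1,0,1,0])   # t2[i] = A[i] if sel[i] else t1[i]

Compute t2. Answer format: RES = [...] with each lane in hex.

RES = [ 0xd0  0x48  0x62  0xb2  0xb5  0x45  0x45  0x7f ]

  t0: d0 43 f3 b2 48 ef 45 7f
  t1: 48 48 ac ef a4 45 7f 7f
  t2: d0 48 62 b2 b5 45 45 7f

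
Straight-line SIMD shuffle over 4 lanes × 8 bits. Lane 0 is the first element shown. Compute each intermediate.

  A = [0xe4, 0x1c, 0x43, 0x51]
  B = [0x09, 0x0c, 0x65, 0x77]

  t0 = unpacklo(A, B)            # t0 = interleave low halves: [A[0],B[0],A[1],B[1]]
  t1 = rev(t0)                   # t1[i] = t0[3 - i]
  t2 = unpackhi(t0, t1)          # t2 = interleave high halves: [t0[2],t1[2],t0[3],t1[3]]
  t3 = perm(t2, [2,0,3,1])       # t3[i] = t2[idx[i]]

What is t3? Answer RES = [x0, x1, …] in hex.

RES = [0x0c, 0x1c, 0xe4, 0x09]

→ t0 |e4|09|1c|0c|
→ t1 |0c|1c|09|e4|
→ t2 |1c|09|0c|e4|
→ t3 |0c|1c|e4|09|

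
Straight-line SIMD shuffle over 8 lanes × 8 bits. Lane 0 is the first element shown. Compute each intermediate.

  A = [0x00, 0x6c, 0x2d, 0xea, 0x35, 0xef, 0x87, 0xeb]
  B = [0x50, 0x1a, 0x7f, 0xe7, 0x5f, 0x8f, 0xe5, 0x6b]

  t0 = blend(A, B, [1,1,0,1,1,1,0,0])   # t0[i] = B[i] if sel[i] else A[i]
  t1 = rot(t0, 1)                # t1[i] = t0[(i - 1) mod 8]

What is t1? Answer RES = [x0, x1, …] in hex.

→ t0 |50|1a|2d|e7|5f|8f|87|eb|
→ t1 |eb|50|1a|2d|e7|5f|8f|87|

RES = [0xeb, 0x50, 0x1a, 0x2d, 0xe7, 0x5f, 0x8f, 0x87]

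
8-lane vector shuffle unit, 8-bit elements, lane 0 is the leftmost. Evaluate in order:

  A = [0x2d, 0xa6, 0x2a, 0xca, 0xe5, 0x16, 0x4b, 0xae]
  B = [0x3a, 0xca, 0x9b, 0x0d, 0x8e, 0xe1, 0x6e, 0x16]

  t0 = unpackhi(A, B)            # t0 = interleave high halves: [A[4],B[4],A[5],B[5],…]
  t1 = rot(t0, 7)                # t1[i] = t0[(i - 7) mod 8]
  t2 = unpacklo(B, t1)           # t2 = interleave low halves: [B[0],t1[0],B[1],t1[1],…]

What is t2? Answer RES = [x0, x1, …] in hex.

  t0: e5 8e 16 e1 4b 6e ae 16
  t1: 8e 16 e1 4b 6e ae 16 e5
  t2: 3a 8e ca 16 9b e1 0d 4b

RES = [0x3a, 0x8e, 0xca, 0x16, 0x9b, 0xe1, 0x0d, 0x4b]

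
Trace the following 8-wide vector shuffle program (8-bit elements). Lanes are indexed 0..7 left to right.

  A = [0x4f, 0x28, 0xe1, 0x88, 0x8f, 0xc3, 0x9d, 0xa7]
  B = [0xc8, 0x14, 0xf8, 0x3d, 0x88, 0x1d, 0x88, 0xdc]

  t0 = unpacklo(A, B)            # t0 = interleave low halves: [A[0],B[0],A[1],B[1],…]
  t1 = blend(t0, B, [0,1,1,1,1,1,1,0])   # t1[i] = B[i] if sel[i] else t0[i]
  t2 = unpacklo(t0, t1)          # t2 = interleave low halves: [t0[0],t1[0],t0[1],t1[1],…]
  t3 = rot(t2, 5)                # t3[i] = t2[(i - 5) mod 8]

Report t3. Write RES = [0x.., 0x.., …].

RES = [ 0x14  0x28  0xf8  0x14  0x3d  0x4f  0x4f  0xc8 ]

  t0: 4f c8 28 14 e1 f8 88 3d
  t1: 4f 14 f8 3d 88 1d 88 3d
  t2: 4f 4f c8 14 28 f8 14 3d
  t3: 14 28 f8 14 3d 4f 4f c8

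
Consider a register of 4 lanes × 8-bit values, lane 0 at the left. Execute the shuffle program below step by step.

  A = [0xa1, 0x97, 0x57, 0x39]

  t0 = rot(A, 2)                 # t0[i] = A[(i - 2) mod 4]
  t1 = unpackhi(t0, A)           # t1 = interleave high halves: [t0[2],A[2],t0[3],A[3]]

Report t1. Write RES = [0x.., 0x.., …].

RES = [ 0xa1  0x57  0x97  0x39 ]

→ t0 |57|39|a1|97|
→ t1 |a1|57|97|39|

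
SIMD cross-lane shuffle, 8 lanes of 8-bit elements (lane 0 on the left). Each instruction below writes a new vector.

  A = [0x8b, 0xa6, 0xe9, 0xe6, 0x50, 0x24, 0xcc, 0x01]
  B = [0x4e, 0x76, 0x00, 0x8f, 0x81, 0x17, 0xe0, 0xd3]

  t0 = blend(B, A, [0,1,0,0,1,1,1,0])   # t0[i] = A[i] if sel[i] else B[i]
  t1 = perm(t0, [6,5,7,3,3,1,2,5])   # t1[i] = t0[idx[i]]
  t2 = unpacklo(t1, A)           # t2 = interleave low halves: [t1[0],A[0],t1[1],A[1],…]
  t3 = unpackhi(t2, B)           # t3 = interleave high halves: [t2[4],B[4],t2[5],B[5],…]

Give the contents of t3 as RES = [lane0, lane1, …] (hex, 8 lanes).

RES = [0xd3, 0x81, 0xe9, 0x17, 0x8f, 0xe0, 0xe6, 0xd3]

→ t0 |4e|a6|00|8f|50|24|cc|d3|
→ t1 |cc|24|d3|8f|8f|a6|00|24|
→ t2 |cc|8b|24|a6|d3|e9|8f|e6|
→ t3 |d3|81|e9|17|8f|e0|e6|d3|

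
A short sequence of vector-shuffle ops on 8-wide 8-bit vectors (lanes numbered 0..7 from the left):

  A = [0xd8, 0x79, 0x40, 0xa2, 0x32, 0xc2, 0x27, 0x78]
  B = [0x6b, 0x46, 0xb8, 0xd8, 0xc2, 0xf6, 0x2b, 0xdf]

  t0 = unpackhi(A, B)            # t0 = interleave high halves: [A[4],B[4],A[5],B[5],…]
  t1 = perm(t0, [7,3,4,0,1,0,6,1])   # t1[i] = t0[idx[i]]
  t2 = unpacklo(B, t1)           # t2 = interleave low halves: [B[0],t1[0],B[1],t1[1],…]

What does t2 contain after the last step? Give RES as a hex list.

RES = [ 0x6b  0xdf  0x46  0xf6  0xb8  0x27  0xd8  0x32 ]

→ t0 |32|c2|c2|f6|27|2b|78|df|
→ t1 |df|f6|27|32|c2|32|78|c2|
→ t2 |6b|df|46|f6|b8|27|d8|32|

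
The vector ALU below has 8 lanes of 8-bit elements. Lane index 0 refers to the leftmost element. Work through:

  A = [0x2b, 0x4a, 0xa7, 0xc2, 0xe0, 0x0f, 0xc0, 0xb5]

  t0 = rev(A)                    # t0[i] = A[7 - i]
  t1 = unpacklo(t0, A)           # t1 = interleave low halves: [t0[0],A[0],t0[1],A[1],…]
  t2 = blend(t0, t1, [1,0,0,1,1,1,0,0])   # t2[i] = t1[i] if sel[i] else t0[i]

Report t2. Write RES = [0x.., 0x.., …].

→ t0 |b5|c0|0f|e0|c2|a7|4a|2b|
→ t1 |b5|2b|c0|4a|0f|a7|e0|c2|
→ t2 |b5|c0|0f|4a|0f|a7|4a|2b|

RES = [0xb5, 0xc0, 0x0f, 0x4a, 0x0f, 0xa7, 0x4a, 0x2b]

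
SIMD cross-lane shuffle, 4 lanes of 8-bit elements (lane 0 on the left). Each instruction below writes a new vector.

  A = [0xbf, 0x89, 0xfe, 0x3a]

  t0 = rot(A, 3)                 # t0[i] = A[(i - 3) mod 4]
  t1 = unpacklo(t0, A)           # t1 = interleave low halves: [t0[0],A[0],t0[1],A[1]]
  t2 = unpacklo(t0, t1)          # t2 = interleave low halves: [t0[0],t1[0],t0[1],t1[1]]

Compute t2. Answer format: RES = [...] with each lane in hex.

  t0: 89 fe 3a bf
  t1: 89 bf fe 89
  t2: 89 89 fe bf

RES = [ 0x89  0x89  0xfe  0xbf ]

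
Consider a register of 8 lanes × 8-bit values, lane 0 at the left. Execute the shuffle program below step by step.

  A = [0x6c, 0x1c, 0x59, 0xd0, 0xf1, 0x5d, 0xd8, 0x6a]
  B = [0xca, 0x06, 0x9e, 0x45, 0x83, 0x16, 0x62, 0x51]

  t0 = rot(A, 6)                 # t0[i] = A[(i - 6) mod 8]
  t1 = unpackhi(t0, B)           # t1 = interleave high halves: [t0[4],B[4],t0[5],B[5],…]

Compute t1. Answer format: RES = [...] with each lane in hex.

  t0: 59 d0 f1 5d d8 6a 6c 1c
  t1: d8 83 6a 16 6c 62 1c 51

RES = [0xd8, 0x83, 0x6a, 0x16, 0x6c, 0x62, 0x1c, 0x51]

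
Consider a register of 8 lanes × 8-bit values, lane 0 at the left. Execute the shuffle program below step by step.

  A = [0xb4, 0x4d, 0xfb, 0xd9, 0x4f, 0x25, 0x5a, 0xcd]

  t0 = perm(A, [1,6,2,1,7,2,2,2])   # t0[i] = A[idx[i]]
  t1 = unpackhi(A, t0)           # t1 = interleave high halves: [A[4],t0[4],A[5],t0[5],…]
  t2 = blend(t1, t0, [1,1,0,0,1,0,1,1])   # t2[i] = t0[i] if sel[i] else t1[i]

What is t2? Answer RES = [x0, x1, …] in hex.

t0 = [0x4d, 0x5a, 0xfb, 0x4d, 0xcd, 0xfb, 0xfb, 0xfb]
t1 = [0x4f, 0xcd, 0x25, 0xfb, 0x5a, 0xfb, 0xcd, 0xfb]
t2 = [0x4d, 0x5a, 0x25, 0xfb, 0xcd, 0xfb, 0xfb, 0xfb]

RES = [0x4d, 0x5a, 0x25, 0xfb, 0xcd, 0xfb, 0xfb, 0xfb]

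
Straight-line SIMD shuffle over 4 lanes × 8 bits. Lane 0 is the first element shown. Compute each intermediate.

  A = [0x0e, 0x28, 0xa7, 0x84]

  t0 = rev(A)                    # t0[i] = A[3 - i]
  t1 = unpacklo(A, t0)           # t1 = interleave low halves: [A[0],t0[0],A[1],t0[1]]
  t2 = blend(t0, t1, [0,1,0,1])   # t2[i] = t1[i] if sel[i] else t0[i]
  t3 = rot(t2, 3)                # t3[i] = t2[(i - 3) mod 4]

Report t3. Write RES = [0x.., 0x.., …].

  t0: 84 a7 28 0e
  t1: 0e 84 28 a7
  t2: 84 84 28 a7
  t3: 84 28 a7 84

RES = [0x84, 0x28, 0xa7, 0x84]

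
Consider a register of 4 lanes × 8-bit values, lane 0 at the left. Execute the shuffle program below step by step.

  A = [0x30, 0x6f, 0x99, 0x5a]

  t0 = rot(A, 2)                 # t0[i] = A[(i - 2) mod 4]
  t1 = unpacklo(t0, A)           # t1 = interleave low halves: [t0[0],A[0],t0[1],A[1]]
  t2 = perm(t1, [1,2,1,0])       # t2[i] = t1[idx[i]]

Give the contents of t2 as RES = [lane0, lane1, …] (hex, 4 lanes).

RES = [ 0x30  0x5a  0x30  0x99 ]

  t0: 99 5a 30 6f
  t1: 99 30 5a 6f
  t2: 30 5a 30 99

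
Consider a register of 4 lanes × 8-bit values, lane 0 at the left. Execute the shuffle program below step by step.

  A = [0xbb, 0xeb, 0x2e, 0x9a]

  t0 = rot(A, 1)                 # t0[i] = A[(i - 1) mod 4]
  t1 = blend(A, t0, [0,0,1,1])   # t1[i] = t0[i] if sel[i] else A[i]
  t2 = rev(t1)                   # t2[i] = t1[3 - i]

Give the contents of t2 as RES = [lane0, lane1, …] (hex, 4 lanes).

RES = [ 0x2e  0xeb  0xeb  0xbb ]

→ t0 |9a|bb|eb|2e|
→ t1 |bb|eb|eb|2e|
→ t2 |2e|eb|eb|bb|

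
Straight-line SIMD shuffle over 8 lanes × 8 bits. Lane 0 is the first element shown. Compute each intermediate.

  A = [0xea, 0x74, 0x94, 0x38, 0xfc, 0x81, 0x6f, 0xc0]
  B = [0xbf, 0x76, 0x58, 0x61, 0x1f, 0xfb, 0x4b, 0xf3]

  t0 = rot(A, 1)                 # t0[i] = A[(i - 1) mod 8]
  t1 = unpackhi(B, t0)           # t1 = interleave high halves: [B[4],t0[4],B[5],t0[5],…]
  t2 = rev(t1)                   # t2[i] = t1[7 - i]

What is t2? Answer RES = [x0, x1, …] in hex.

  t0: c0 ea 74 94 38 fc 81 6f
  t1: 1f 38 fb fc 4b 81 f3 6f
  t2: 6f f3 81 4b fc fb 38 1f

RES = [0x6f, 0xf3, 0x81, 0x4b, 0xfc, 0xfb, 0x38, 0x1f]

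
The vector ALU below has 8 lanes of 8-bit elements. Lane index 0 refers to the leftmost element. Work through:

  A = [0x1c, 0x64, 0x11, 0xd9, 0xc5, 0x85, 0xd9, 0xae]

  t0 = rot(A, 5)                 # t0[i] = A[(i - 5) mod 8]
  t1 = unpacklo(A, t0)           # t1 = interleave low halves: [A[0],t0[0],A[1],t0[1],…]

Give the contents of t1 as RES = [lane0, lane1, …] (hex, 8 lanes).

→ t0 |d9|c5|85|d9|ae|1c|64|11|
→ t1 |1c|d9|64|c5|11|85|d9|d9|

RES = [0x1c, 0xd9, 0x64, 0xc5, 0x11, 0x85, 0xd9, 0xd9]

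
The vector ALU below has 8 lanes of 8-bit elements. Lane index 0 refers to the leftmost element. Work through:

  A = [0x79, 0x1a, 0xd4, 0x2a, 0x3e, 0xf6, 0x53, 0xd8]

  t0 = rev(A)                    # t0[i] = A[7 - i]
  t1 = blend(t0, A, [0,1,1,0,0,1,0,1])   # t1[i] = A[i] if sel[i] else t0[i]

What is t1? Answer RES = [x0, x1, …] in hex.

t0 = [0xd8, 0x53, 0xf6, 0x3e, 0x2a, 0xd4, 0x1a, 0x79]
t1 = [0xd8, 0x1a, 0xd4, 0x3e, 0x2a, 0xf6, 0x1a, 0xd8]

RES = [0xd8, 0x1a, 0xd4, 0x3e, 0x2a, 0xf6, 0x1a, 0xd8]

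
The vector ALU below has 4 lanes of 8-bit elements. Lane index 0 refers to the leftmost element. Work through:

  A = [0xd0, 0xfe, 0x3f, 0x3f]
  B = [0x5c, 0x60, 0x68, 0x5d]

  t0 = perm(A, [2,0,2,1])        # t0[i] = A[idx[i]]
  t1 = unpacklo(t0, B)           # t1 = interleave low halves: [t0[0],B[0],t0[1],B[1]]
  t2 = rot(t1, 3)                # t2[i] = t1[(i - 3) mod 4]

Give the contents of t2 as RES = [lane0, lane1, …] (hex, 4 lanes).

RES = [ 0x5c  0xd0  0x60  0x3f ]

  t0: 3f d0 3f fe
  t1: 3f 5c d0 60
  t2: 5c d0 60 3f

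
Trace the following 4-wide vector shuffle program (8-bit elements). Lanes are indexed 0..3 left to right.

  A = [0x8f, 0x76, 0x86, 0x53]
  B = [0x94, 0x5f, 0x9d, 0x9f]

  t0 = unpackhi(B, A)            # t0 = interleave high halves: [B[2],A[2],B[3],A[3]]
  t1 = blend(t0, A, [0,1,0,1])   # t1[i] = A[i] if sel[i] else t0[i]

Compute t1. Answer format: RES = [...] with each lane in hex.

t0 = [0x9d, 0x86, 0x9f, 0x53]
t1 = [0x9d, 0x76, 0x9f, 0x53]

RES = [ 0x9d  0x76  0x9f  0x53 ]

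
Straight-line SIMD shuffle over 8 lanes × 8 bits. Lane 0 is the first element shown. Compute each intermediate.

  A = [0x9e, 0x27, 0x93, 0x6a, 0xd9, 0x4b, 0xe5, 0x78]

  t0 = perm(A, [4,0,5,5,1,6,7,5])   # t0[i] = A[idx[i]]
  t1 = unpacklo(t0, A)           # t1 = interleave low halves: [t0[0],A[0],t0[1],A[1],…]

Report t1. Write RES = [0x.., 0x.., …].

RES = [0xd9, 0x9e, 0x9e, 0x27, 0x4b, 0x93, 0x4b, 0x6a]

t0 = [0xd9, 0x9e, 0x4b, 0x4b, 0x27, 0xe5, 0x78, 0x4b]
t1 = [0xd9, 0x9e, 0x9e, 0x27, 0x4b, 0x93, 0x4b, 0x6a]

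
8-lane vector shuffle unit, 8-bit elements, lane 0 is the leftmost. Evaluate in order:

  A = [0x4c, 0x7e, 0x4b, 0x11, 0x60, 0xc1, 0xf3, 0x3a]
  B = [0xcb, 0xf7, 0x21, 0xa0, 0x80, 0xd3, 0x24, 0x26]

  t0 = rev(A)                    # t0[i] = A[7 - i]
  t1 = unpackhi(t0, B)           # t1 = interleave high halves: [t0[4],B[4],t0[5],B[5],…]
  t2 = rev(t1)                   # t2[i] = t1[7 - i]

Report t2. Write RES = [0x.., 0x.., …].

RES = [0x26, 0x4c, 0x24, 0x7e, 0xd3, 0x4b, 0x80, 0x11]

  t0: 3a f3 c1 60 11 4b 7e 4c
  t1: 11 80 4b d3 7e 24 4c 26
  t2: 26 4c 24 7e d3 4b 80 11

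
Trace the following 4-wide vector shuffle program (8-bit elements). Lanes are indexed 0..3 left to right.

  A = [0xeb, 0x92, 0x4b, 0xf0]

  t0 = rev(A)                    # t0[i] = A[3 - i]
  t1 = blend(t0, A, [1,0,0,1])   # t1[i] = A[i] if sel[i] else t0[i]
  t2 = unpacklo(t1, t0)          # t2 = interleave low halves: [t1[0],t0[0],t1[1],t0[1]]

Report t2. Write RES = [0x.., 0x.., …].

RES = [ 0xeb  0xf0  0x4b  0x4b ]

  t0: f0 4b 92 eb
  t1: eb 4b 92 f0
  t2: eb f0 4b 4b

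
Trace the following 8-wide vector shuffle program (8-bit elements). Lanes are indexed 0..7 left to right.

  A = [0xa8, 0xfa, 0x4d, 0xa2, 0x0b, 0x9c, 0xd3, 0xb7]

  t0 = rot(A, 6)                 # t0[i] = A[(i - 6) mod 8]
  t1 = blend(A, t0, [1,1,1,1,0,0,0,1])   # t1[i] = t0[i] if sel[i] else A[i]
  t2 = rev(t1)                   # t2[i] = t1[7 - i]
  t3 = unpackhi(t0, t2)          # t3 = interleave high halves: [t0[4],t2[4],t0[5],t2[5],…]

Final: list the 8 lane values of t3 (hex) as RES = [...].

RES = [0xd3, 0x9c, 0xb7, 0x0b, 0xa8, 0xa2, 0xfa, 0x4d]

t0 = [0x4d, 0xa2, 0x0b, 0x9c, 0xd3, 0xb7, 0xa8, 0xfa]
t1 = [0x4d, 0xa2, 0x0b, 0x9c, 0x0b, 0x9c, 0xd3, 0xfa]
t2 = [0xfa, 0xd3, 0x9c, 0x0b, 0x9c, 0x0b, 0xa2, 0x4d]
t3 = [0xd3, 0x9c, 0xb7, 0x0b, 0xa8, 0xa2, 0xfa, 0x4d]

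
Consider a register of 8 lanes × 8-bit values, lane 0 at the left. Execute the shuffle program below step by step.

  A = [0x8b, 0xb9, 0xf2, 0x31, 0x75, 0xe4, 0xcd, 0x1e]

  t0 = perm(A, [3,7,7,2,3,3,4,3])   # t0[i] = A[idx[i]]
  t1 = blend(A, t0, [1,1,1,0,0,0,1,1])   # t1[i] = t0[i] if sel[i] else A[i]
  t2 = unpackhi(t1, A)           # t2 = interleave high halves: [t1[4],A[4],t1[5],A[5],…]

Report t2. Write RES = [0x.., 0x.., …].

RES = [ 0x75  0x75  0xe4  0xe4  0x75  0xcd  0x31  0x1e ]

→ t0 |31|1e|1e|f2|31|31|75|31|
→ t1 |31|1e|1e|31|75|e4|75|31|
→ t2 |75|75|e4|e4|75|cd|31|1e|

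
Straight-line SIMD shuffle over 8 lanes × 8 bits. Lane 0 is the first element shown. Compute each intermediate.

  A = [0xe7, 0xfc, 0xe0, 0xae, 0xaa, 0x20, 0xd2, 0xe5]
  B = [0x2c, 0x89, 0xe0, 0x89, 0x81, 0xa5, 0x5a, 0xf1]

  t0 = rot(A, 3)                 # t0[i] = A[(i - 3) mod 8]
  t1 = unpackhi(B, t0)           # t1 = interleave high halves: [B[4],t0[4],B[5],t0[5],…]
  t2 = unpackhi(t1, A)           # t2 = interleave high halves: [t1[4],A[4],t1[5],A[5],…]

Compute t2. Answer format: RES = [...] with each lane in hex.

  t0: 20 d2 e5 e7 fc e0 ae aa
  t1: 81 fc a5 e0 5a ae f1 aa
  t2: 5a aa ae 20 f1 d2 aa e5

RES = [0x5a, 0xaa, 0xae, 0x20, 0xf1, 0xd2, 0xaa, 0xe5]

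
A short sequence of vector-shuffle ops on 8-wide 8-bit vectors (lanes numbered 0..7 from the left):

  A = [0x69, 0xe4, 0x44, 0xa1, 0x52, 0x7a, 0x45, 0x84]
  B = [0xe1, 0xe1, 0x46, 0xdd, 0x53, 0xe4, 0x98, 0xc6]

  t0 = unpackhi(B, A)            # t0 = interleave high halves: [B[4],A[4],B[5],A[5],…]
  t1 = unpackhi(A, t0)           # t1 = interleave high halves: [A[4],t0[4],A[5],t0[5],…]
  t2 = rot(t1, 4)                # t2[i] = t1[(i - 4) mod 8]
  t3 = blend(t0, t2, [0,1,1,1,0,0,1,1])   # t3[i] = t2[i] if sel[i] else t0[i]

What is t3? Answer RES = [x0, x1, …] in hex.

→ t0 |53|52|e4|7a|98|45|c6|84|
→ t1 |52|98|7a|45|45|c6|84|84|
→ t2 |45|c6|84|84|52|98|7a|45|
→ t3 |53|c6|84|84|98|45|7a|45|

RES = [ 0x53  0xc6  0x84  0x84  0x98  0x45  0x7a  0x45 ]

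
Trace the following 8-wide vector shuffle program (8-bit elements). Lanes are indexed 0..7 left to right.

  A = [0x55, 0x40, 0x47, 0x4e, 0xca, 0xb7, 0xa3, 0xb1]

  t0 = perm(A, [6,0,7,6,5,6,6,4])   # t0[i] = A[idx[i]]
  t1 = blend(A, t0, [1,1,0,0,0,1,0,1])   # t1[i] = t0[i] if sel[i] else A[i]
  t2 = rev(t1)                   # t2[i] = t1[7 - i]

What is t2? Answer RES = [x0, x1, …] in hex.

→ t0 |a3|55|b1|a3|b7|a3|a3|ca|
→ t1 |a3|55|47|4e|ca|a3|a3|ca|
→ t2 |ca|a3|a3|ca|4e|47|55|a3|

RES = [ 0xca  0xa3  0xa3  0xca  0x4e  0x47  0x55  0xa3 ]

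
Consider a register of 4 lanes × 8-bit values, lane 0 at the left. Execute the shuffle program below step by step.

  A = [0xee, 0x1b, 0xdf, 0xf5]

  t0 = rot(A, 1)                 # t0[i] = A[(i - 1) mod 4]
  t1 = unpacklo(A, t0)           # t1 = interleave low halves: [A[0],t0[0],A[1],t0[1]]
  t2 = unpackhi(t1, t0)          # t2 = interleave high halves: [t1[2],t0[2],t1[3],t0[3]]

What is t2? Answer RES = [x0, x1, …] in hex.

t0 = [0xf5, 0xee, 0x1b, 0xdf]
t1 = [0xee, 0xf5, 0x1b, 0xee]
t2 = [0x1b, 0x1b, 0xee, 0xdf]

RES = [0x1b, 0x1b, 0xee, 0xdf]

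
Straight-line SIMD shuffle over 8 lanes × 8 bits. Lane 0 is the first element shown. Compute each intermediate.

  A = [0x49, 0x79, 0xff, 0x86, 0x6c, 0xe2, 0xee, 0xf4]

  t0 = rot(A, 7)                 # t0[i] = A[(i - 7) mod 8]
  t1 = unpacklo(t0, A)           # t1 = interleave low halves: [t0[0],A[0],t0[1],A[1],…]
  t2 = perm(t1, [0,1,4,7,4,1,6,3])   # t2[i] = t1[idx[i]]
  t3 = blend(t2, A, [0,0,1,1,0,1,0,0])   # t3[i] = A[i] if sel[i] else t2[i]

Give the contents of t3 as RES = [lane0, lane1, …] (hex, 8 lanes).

RES = [0x79, 0x49, 0xff, 0x86, 0x86, 0xe2, 0x6c, 0x79]

t0 = [0x79, 0xff, 0x86, 0x6c, 0xe2, 0xee, 0xf4, 0x49]
t1 = [0x79, 0x49, 0xff, 0x79, 0x86, 0xff, 0x6c, 0x86]
t2 = [0x79, 0x49, 0x86, 0x86, 0x86, 0x49, 0x6c, 0x79]
t3 = [0x79, 0x49, 0xff, 0x86, 0x86, 0xe2, 0x6c, 0x79]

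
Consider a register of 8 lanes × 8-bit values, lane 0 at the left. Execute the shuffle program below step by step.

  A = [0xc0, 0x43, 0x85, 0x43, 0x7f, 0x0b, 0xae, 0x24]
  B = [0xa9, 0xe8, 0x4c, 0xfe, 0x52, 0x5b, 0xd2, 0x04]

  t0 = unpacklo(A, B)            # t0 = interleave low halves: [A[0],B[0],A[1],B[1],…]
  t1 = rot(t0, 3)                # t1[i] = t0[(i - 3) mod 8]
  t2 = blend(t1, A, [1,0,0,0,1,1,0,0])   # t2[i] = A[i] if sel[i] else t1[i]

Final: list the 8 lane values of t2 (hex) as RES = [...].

RES = [0xc0, 0x43, 0xfe, 0xc0, 0x7f, 0x0b, 0xe8, 0x85]

  t0: c0 a9 43 e8 85 4c 43 fe
  t1: 4c 43 fe c0 a9 43 e8 85
  t2: c0 43 fe c0 7f 0b e8 85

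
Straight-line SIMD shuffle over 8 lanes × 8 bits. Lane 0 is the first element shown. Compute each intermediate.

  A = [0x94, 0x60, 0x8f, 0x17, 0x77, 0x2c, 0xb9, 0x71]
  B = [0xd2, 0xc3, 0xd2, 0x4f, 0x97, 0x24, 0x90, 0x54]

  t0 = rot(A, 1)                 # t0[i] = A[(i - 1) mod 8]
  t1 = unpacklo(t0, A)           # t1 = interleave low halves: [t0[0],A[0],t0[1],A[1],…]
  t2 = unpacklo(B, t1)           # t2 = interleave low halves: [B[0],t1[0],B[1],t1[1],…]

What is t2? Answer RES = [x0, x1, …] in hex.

RES = [0xd2, 0x71, 0xc3, 0x94, 0xd2, 0x94, 0x4f, 0x60]

t0 = [0x71, 0x94, 0x60, 0x8f, 0x17, 0x77, 0x2c, 0xb9]
t1 = [0x71, 0x94, 0x94, 0x60, 0x60, 0x8f, 0x8f, 0x17]
t2 = [0xd2, 0x71, 0xc3, 0x94, 0xd2, 0x94, 0x4f, 0x60]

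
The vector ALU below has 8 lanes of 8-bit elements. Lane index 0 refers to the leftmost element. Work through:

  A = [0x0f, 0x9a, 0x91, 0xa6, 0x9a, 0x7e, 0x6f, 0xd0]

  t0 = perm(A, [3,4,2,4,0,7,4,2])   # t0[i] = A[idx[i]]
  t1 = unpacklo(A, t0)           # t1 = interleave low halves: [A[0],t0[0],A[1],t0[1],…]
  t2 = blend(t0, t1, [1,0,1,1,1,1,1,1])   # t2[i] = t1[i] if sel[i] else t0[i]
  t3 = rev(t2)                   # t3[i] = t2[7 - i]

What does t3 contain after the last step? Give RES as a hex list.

t0 = [0xa6, 0x9a, 0x91, 0x9a, 0x0f, 0xd0, 0x9a, 0x91]
t1 = [0x0f, 0xa6, 0x9a, 0x9a, 0x91, 0x91, 0xa6, 0x9a]
t2 = [0x0f, 0x9a, 0x9a, 0x9a, 0x91, 0x91, 0xa6, 0x9a]
t3 = [0x9a, 0xa6, 0x91, 0x91, 0x9a, 0x9a, 0x9a, 0x0f]

RES = [ 0x9a  0xa6  0x91  0x91  0x9a  0x9a  0x9a  0x0f ]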